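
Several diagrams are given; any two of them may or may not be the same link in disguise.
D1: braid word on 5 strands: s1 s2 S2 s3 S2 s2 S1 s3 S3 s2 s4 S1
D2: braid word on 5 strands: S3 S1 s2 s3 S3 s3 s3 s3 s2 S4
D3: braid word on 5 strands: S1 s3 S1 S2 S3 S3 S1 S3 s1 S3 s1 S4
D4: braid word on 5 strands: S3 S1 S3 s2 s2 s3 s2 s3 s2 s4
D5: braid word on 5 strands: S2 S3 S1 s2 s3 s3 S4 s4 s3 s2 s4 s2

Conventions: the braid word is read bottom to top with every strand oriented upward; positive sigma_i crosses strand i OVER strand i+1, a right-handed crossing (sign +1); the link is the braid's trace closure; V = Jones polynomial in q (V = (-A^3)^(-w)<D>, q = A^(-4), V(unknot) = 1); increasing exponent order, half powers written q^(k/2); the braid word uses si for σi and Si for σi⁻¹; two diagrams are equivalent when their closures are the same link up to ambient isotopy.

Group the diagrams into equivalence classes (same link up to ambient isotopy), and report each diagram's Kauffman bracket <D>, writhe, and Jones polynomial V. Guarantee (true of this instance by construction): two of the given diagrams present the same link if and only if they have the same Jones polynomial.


grouping into links: {D1} | {D2, D4, D5} | {D3}
V(D1) = 1  (w +2, c 12, <D> = A^6)
V(D2) = q - q^2 + 2q^3 - q^4 + q^5 - q^6  [10 crossings, <D> = -A^-18 + A^-14 - A^-10 + 2A^-6 - A^-2 + A^2, w = +2]
V(D3) = -q^-4 + q^-3 + q^-1  [12 crossings, <D> = A^-14 + A^-6 - A^-2, w = -6]
D4 (bracket -A^-12 + A^-8 - A^-4 + 2 - A^4 + A^8; 10 crossings at w = +4): V = q - q^2 + 2q^3 - q^4 + q^5 - q^6
V(D5) = q - q^2 + 2q^3 - q^4 + q^5 - q^6  (w +4, c 12, <D> = -A^-12 + A^-8 - A^-4 + 2 - A^4 + A^8)
why: V(q) takes 3 values over 5 diagrams, fixing the grouping


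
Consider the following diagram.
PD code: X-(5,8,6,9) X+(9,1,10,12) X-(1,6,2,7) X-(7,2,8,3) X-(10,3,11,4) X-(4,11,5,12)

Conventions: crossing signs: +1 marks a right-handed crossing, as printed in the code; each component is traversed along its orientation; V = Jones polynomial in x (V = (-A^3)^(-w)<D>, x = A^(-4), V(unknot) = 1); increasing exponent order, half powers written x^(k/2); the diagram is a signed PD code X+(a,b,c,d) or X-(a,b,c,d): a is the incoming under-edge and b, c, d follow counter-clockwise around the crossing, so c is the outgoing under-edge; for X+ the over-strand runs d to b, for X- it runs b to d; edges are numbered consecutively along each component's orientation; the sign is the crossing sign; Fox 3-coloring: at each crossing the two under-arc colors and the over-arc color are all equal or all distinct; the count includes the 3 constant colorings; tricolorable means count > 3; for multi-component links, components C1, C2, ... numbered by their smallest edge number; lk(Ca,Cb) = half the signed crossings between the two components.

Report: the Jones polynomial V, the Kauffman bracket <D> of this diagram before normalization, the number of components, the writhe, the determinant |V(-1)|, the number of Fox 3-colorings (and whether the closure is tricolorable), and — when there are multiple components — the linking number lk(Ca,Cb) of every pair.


Jones polynomial: V(x) = -x^-6 + x^-5 - x^-4 + 2x^-3 - x^-2 + x^-1
<D> = A^-8 - A^-4 + 2 - A^4 + A^8 - A^12; writhe -4
components 1, writhe -4 (6 crossings)
3-colorings: 3 of 3^6, det 7 — not tricolorable
note: w = -4 (over 6 crossings) is diagram-only; (-A^3)^(4) removes it from V


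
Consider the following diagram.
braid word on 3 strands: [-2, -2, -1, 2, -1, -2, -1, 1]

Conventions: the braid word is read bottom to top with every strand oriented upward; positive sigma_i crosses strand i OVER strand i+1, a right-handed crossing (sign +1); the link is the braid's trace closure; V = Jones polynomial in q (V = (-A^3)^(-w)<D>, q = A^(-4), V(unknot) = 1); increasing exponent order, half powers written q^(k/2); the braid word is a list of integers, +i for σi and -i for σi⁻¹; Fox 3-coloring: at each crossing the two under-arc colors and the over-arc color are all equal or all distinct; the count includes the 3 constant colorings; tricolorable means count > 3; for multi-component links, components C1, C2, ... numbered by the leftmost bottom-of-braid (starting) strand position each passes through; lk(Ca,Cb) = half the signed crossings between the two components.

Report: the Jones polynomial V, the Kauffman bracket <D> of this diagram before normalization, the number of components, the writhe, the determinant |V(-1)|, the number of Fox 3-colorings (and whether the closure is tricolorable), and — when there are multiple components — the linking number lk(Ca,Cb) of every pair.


V(q) = -q^-6 + q^-5 - q^-4 + 2q^-3 - q^-2 + q^-1
bracket: A^-8 - A^-4 + 2 - A^4 + A^8 - A^12, w = -4
1 component, writhe -4, over 8 crossings
det 7, colorings 3 of 3^8 — not tricolorable
observation: V spans 5 powers of q: at least 5 crossings in any diagram


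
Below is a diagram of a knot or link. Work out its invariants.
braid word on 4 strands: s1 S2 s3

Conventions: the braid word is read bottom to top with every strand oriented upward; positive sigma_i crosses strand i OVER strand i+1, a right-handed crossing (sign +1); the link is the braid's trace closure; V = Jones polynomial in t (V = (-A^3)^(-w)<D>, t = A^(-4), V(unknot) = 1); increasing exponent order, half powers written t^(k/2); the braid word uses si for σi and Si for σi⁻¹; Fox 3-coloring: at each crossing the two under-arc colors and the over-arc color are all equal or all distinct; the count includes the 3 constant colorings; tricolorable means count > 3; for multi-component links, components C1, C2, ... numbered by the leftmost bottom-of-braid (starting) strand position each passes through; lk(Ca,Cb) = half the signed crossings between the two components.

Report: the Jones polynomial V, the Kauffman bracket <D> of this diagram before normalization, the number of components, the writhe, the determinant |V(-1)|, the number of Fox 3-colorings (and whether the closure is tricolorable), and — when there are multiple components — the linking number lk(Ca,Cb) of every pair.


V = 1
<D> = -A^3 (w = +1)
1 component over 3 crossings, w = +1
3 Fox colorings among 3^3, |V(-1)| = 1: not tricolorable
why: det 1 = |V(-1)|; not divisible by 3, so not tricolorable


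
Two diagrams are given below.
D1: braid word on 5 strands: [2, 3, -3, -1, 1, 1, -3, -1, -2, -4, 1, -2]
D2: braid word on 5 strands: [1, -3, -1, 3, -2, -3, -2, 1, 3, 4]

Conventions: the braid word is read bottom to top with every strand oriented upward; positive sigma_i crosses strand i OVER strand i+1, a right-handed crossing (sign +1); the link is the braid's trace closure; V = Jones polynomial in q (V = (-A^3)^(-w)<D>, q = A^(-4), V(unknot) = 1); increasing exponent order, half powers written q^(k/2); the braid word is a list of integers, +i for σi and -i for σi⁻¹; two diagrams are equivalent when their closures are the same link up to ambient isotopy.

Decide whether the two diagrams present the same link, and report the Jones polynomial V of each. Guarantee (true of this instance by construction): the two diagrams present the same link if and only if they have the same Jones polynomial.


same link: yes
V(D1) = 1  [12 crossings, <D> = A^-6, w = -2]
D2 (bracket 1; 10 crossings at w = 0): V = 1
note: all 2 diagrams share one V(q), hence one class


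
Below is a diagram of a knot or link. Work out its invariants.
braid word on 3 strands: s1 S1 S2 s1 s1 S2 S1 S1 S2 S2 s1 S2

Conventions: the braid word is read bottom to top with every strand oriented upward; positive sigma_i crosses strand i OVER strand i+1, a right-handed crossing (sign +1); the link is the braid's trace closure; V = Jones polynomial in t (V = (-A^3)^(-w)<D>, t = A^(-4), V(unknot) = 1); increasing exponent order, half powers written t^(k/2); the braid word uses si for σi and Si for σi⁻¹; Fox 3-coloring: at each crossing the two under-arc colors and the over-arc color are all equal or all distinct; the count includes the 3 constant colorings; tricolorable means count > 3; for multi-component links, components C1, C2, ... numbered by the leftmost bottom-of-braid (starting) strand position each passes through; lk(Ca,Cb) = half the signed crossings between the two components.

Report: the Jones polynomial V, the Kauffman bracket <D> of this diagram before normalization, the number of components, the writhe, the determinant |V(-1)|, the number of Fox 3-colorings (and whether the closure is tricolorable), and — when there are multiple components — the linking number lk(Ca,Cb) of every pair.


V(t) = -t^-8 + 2t^-7 - 3t^-6 + 4t^-5 - 5t^-4 + 5t^-3 - 3t^-2 + 3t^-1 - 1
bracket: -A^-12 + 3A^-8 - 3A^-4 + 5 - 5A^4 + 4A^8 - 3A^12 + 2A^16 - A^20, w = -4
1 component, writhe -4, over 12 crossings
det 27, colorings 9 of 3^12 — tricolorable
observation: w = -4 (over 12 crossings) is diagram-only; (-A^3)^(4) removes it from V


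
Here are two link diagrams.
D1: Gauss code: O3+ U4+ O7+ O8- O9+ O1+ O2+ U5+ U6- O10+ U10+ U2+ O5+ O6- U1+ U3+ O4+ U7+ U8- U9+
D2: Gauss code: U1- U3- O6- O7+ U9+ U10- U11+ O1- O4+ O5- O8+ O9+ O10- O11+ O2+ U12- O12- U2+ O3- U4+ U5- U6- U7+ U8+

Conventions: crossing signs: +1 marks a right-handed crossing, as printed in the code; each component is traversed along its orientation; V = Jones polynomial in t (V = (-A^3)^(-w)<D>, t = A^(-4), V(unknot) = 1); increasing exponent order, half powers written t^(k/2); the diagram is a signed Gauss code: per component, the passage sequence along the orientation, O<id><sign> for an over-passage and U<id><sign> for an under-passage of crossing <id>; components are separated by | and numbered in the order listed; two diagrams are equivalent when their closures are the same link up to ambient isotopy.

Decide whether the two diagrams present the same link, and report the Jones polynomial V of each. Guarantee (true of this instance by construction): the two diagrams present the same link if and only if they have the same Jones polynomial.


equivalent: no
D1 (bracket -A^2 + A^6 + A^14; 10 crossings at w = +6): V = t + t^3 - t^4
D2 (bracket 1; 12 crossings at w = 0): V = 1
key observation: V(t) takes 2 values over 2 diagrams, fixing the grouping


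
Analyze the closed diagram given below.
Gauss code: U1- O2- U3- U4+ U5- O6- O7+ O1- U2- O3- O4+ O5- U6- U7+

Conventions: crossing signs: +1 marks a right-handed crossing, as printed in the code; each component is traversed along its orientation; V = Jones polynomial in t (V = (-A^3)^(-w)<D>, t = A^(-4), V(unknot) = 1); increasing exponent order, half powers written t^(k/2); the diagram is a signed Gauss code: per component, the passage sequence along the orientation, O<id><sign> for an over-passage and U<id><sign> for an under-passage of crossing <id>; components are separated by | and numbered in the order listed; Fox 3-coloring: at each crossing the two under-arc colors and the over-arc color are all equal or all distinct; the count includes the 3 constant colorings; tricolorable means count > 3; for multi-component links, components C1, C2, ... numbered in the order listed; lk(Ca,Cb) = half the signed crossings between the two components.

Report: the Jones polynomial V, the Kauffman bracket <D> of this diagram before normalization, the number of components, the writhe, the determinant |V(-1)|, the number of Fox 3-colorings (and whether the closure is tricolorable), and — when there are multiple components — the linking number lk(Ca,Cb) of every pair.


Jones polynomial: V(t) = -t^-4 + t^-3 + t^-1
<D> = -A^-5 - A^3 + A^7; writhe -3
components 1, writhe -3 (7 crossings)
3-colorings: 9 of 3^7, det 3 — tricolorable
note: |V(-1)| = 3: so tricolorable, since 3 divides 3


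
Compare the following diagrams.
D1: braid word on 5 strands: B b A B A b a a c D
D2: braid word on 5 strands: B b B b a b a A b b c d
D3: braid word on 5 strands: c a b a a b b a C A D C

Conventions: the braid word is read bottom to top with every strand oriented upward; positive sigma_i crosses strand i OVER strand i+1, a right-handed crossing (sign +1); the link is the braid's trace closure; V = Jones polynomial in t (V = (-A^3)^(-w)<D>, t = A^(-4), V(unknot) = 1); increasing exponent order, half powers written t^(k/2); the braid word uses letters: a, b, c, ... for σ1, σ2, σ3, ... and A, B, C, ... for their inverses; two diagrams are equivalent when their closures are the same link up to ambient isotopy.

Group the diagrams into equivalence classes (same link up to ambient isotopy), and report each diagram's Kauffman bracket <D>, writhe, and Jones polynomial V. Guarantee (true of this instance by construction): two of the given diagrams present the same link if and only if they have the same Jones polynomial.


equivalence classes: {D1} | {D2} | {D3}
D1 (bracket 1; 10 crossings at w = 0): V = 1
V(D2) = t + t^3 - t^4  [12 crossings, <D> = -A^2 + A^6 + A^14, w = +6]
V(D3) = t^2 + t^4 - t^5 + t^6 - t^7  (w +4, c 12, <D> = -A^-16 + A^-12 - A^-8 + A^-4 + A^4)
observation: 3 classes among 3 diagrams; unequal V(t) rules out equality


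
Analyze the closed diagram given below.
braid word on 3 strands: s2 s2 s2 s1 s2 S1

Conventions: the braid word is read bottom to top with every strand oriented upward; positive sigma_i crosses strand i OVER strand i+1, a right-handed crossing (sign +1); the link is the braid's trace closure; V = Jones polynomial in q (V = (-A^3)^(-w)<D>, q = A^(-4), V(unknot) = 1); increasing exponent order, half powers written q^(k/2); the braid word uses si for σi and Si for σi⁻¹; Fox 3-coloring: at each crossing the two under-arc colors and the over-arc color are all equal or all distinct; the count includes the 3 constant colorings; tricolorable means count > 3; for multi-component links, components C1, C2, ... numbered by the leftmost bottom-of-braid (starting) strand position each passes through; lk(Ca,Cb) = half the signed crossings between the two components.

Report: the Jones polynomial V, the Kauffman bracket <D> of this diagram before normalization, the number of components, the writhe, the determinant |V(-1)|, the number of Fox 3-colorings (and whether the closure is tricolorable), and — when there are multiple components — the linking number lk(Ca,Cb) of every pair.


Jones polynomial: V(q) = q + q^3 - q^4
<D> = -A^-4 + 1 + A^8; writhe +4
components 1, writhe +4 (6 crossings)
3-colorings: 9 of 3^6, det 3 — tricolorable
note: V spans 3 powers of q: at least 3 crossings in any diagram


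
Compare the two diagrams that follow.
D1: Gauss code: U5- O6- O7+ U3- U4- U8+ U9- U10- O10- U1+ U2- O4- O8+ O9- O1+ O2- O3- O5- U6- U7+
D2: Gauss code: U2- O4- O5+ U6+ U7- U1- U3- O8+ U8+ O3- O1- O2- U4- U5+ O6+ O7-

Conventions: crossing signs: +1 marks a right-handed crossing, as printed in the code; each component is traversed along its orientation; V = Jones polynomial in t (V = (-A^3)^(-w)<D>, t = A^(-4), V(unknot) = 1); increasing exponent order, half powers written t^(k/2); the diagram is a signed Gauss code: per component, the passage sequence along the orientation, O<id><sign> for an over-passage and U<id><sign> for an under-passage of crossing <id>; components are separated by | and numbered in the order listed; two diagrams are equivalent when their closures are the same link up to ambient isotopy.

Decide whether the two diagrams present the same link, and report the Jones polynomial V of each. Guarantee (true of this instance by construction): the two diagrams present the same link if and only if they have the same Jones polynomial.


equivalent: yes
D1 (bracket A^-12; 10 crossings at w = -4): V = 1
V(D2) = 1  (w -2, c 8, <D> = A^-6)
key observation: from 10 to 8 crossings by R-moves: one link, two diagrams


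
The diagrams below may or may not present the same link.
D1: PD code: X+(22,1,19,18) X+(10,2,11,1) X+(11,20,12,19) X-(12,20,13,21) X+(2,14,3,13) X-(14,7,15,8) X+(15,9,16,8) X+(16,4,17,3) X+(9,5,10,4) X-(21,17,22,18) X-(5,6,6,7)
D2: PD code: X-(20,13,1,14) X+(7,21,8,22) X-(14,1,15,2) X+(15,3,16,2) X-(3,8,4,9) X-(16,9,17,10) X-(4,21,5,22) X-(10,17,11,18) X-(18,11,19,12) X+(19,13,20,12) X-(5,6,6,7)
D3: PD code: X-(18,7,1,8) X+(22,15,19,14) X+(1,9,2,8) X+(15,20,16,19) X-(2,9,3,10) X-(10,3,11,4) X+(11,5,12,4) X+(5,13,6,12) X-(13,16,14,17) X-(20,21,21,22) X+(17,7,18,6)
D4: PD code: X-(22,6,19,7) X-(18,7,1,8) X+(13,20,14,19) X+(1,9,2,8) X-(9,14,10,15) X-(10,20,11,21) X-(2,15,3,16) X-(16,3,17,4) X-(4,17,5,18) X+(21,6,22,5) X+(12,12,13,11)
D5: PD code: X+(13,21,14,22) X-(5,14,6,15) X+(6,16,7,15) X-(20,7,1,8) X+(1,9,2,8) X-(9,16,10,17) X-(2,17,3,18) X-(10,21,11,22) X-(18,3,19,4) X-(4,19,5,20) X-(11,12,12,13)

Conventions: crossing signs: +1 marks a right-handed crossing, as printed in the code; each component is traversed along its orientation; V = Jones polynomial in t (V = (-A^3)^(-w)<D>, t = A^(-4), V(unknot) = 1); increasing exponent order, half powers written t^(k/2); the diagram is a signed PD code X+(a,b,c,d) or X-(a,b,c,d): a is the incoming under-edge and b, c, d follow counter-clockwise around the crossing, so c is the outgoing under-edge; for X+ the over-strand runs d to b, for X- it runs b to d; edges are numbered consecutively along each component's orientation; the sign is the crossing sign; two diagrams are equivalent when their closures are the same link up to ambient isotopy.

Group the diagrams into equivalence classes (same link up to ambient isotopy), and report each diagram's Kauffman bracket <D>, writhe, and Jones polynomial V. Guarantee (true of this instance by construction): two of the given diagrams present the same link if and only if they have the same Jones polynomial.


classes: {D1} | {D2, D4, D5} | {D3}
V(D1) = -t^(1/2) - t^(3/2) - t^(5/2) + t^(9/2)  [11 crossings, <D> = -A^-9 + A^-1 + A^3 + A^7, w = +3]
V(D2) = t^(-9/2) - t^(-5/2) - t^(-3/2) - t^(-1/2)  [11 crossings, <D> = A^-13 + A^-9 + A^-5 - A^3, w = -5]
V(D3) = -t^(1/2) - t^(5/2)  (w +1, c 11, <D> = A^-7 + A)
V(D4) = t^(-9/2) - t^(-5/2) - t^(-3/2) - t^(-1/2)  (w -3, c 11, <D> = A^-7 + A^-3 + A - A^9)
V(D5) = t^(-9/2) - t^(-5/2) - t^(-3/2) - t^(-1/2)  (w -5, c 11, <D> = A^-13 + A^-9 + A^-5 - A^3)
note: V(t) takes 3 values over 5 diagrams, fixing the grouping


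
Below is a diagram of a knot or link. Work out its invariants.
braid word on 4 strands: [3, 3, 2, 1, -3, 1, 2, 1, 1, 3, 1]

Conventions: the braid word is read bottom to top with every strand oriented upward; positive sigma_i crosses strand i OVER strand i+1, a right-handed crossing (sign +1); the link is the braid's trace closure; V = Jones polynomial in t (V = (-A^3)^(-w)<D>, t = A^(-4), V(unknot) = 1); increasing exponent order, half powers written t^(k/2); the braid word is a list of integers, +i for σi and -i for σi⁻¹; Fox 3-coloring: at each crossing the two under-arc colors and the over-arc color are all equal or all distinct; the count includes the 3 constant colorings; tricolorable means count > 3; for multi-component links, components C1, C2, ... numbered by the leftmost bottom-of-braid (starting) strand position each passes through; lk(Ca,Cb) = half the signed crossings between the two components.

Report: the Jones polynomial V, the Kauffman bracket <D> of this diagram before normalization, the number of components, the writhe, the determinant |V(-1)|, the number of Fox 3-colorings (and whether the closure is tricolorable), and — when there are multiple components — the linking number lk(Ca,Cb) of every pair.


Jones polynomial: V(t) = t^3 - t^4 + 3t^5 - 3t^6 + 4t^7 - 4t^8 + 3t^9 - 3t^10 + t^11
<D> = -A^-17 + 3A^-13 - 3A^-9 + 4A^-5 - 4A^-1 + 3A^3 - 3A^7 + A^11 - A^15; writhe +9
components 1, writhe +9 (11 crossings)
3-colorings: 3 of 3^11, det 23 — not tricolorable
note: w = +9 shifts under R1 moves; the (-A^3)^(-9) factor cancels that in V


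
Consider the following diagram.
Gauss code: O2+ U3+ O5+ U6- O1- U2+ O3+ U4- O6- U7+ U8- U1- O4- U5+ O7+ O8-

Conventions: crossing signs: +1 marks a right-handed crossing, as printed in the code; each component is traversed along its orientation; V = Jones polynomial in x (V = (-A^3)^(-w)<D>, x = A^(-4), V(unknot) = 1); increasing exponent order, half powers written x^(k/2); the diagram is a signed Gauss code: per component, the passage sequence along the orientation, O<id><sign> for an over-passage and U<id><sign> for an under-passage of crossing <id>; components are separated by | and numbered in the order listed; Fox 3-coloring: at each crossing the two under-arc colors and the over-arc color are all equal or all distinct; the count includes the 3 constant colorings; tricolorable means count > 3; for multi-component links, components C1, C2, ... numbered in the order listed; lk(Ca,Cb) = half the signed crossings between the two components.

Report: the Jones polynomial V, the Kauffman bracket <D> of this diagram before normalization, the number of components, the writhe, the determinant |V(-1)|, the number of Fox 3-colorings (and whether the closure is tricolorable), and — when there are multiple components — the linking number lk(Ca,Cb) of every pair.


V = -x^-3 + 2x^-2 - 2x^-1 + 3 - 2x + 2x^2 - x^3
<D> = -A^-12 + 2A^-8 - 2A^-4 + 3 - 2A^4 + 2A^8 - A^12 (w = 0)
1 component over 8 crossings, w = 0
3 Fox colorings among 3^8, |V(-1)| = 13: not tricolorable
why: the span of V is 6, forcing >= 6 crossings in any diagram


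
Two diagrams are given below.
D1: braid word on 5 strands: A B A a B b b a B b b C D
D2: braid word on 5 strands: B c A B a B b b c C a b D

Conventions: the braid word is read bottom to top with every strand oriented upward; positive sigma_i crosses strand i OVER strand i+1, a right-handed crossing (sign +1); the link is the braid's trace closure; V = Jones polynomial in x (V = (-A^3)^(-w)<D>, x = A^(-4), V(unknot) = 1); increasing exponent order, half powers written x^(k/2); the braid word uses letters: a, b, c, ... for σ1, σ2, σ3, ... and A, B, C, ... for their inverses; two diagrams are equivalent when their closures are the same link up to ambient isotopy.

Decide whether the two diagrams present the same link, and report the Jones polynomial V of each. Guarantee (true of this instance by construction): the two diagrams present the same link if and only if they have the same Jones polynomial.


equivalent: yes
V(D1) = -x^(-1/2) - x^(1/2)  (w -1, c 13, <D> = A^-5 + A^-1)
D2 (bracket A + A^5; 13 crossings at w = +1): V = -x^(-1/2) - x^(1/2)
why: Markov moves rewrite D1 (13 crossings) into D2 (13)


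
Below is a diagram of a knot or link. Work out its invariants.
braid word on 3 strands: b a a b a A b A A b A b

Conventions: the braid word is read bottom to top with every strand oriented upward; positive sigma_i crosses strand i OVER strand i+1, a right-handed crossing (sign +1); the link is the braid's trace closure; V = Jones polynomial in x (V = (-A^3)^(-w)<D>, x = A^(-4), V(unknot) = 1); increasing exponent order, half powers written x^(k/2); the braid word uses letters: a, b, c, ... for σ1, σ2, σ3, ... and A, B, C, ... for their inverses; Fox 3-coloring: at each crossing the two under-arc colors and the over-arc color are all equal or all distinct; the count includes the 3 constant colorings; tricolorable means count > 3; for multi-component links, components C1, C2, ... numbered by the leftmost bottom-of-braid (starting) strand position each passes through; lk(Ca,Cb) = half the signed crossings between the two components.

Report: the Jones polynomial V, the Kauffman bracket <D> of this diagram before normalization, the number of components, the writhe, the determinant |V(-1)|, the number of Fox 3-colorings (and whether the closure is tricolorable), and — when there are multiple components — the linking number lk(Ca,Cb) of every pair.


Jones polynomial: V(x) = -1 + 4x - 5x^2 + 7x^3 - 7x^4 + 6x^5 - 5x^6 + 3x^7 - x^8
<D> = -A^-20 + 3A^-16 - 5A^-12 + 6A^-8 - 7A^-4 + 7 - 5A^4 + 4A^8 - A^12; writhe +4
components 1, writhe +4 (12 crossings)
3-colorings: 9 of 3^12, det 39 — tricolorable
note: w = +4 shifts under R1 moves; the (-A^3)^(-4) factor cancels that in V


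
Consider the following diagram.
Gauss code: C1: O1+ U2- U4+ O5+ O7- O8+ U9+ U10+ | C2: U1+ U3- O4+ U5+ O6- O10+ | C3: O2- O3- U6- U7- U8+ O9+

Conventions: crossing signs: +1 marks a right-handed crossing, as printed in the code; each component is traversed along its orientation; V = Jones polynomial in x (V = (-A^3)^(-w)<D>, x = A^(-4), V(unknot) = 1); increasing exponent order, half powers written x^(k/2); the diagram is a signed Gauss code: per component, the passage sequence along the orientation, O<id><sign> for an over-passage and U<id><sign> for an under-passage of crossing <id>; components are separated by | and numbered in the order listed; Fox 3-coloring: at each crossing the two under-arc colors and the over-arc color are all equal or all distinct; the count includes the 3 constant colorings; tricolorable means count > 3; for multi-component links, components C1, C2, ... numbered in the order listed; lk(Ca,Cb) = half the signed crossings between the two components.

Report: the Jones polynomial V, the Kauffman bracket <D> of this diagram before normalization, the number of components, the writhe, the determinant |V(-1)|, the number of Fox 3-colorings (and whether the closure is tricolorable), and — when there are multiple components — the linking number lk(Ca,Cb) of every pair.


V = x^-1 + 2x - x^2 + 2x^3 - x^4 + x^5
<D> = A^-14 - A^-10 + 2A^-6 - A^-2 + 2A^2 + A^10 (w = +2)
3 components over 10 crossings, w = +2
lk(C1,C2): +2
lk(C1,C3) = 0
linking number lk(C2,C3) = -1
3 Fox colorings among 3^10, |V(-1)| = 8: not tricolorable
why: the span of V is 6, within the link bound 10 + 3 - 1


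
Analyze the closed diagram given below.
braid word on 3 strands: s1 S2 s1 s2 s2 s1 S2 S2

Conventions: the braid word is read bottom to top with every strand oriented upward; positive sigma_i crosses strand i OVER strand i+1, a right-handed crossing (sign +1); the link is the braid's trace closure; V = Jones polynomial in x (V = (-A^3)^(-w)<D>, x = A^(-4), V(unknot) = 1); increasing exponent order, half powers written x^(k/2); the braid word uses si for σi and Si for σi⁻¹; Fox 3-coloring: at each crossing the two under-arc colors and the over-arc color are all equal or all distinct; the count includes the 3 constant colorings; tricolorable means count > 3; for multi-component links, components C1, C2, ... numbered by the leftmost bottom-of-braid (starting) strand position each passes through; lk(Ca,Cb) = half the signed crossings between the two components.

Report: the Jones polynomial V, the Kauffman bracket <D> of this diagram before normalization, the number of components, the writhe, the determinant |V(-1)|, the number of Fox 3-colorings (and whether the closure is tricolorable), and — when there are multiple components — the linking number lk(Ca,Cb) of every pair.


V = -x^-1 + 2 - x + 2x^2 - x^3 + x^4 - x^5
<D> = -A^-14 + A^-10 - A^-6 + 2A^-2 - A^2 + 2A^6 - A^10 (w = +2)
1 component over 8 crossings, w = +2
9 Fox colorings among 3^8, |V(-1)| = 9: tricolorable
why: det 9 = |V(-1)|; divisible by 3, so tricolorable


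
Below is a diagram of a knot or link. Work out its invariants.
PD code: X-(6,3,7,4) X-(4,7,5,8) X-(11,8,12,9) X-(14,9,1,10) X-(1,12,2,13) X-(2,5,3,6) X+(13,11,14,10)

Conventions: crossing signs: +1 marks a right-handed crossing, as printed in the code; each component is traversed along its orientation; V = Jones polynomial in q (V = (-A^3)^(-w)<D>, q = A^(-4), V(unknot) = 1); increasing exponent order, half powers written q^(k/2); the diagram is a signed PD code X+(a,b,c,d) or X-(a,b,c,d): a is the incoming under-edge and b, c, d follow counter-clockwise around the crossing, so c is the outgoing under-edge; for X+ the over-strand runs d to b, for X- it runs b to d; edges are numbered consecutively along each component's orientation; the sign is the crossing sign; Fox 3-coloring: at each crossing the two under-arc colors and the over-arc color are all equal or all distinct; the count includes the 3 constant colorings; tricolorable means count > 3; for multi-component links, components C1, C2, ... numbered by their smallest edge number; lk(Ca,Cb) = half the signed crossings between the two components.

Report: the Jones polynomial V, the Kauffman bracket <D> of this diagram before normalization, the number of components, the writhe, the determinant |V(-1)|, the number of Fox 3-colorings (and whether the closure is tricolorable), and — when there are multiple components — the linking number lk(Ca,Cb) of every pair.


Jones polynomial: V(q) = -q^-4 + q^-3 + q^-1
<D> = -A^-11 - A^-3 + A; writhe -5
components 1, writhe -5 (7 crossings)
3-colorings: 9 of 3^7, det 3 — tricolorable
note: det 3 = |V(-1)|; divisible by 3, so tricolorable


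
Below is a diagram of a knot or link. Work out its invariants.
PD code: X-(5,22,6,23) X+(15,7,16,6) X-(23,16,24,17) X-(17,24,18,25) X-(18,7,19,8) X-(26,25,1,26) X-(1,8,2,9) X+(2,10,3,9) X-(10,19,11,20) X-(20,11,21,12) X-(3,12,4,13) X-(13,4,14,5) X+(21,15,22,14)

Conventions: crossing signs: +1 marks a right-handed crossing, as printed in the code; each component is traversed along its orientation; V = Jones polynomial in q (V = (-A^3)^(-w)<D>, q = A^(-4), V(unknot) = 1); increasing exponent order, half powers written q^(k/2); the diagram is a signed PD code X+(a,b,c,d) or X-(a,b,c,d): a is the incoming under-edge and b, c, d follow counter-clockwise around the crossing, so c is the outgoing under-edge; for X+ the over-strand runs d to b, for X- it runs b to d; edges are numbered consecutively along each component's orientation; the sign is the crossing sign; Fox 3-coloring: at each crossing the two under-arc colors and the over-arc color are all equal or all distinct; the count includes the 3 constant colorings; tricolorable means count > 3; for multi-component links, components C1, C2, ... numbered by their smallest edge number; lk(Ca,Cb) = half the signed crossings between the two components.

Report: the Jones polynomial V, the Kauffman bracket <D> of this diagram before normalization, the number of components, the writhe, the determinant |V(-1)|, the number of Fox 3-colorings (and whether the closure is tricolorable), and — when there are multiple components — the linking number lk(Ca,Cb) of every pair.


V = q^-10 - 4q^-9 + 6q^-8 - 8q^-7 + 9q^-6 - 8q^-5 + 7q^-4 - 4q^-3 + 2q^-2
<D> = -2A^-13 + 4A^-9 - 7A^-5 + 8A^-1 - 9A^3 + 8A^7 - 6A^11 + 4A^15 - A^19 (w = -7)
1 component over 13 crossings, w = -7
3 Fox colorings among 3^13, |V(-1)| = 49: not tricolorable
why: V spans 8 powers of q: at least 8 crossings in any diagram


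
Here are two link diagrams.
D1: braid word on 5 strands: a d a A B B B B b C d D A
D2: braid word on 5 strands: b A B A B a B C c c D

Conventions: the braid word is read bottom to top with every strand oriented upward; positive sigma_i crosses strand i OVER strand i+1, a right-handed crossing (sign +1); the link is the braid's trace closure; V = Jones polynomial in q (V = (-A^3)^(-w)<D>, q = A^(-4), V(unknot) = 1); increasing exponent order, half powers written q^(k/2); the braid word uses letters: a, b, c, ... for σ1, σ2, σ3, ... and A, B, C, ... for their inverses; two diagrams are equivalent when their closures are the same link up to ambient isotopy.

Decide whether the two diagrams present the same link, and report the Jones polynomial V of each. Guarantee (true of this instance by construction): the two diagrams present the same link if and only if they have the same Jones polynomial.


same link: no
V(D1) = q^(-9/2) - q^(-5/2) - q^(-3/2) - q^(-1/2)  [13 crossings, <D> = A^-7 + A^-3 + A - A^9, w = -3]
D2 (bracket A^-7 + A; 11 crossings at w = -3): V = -q^(-5/2) - q^(-1/2)
note: V(q) takes 2 values over 2 diagrams, fixing the grouping


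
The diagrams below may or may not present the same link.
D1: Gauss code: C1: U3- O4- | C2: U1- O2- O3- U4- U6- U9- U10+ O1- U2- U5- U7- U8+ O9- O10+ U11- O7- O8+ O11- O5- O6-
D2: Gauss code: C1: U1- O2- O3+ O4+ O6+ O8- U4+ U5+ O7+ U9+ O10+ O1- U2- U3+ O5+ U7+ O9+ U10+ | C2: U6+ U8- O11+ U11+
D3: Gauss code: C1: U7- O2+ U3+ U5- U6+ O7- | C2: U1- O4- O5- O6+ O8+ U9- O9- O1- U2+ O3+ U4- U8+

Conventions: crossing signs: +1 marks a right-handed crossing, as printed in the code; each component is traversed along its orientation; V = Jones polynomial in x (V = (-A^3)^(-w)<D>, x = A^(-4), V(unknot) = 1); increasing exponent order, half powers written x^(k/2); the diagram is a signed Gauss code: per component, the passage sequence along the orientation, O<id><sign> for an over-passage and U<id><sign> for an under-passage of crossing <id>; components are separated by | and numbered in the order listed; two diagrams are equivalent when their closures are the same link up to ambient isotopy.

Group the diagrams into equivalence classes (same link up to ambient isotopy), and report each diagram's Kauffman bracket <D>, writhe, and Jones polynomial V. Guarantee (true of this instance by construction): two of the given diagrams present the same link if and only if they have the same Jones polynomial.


grouping into links: {D1} | {D2} | {D3}
V(D1) = x^(-13/2) - x^(-11/2) + x^(-9/2) - 2x^(-7/2) - x^(-3/2)  (w -7, c 11, <D> = A^-15 + 2A^-7 - A^-3 + A - A^5)
V(D2) = -x^(1/2) - x^(3/2) - x^(5/2) + x^(9/2)  (w +5, c 11, <D> = -A^-3 + A^5 + A^9 + A^13)
V(D3) = -x^(1/2) - x^(5/2)  [9 crossings, <D> = A^-13 + A^-5, w = -1]
why: 3 classes among 3 diagrams; unequal V(x) rules out equality


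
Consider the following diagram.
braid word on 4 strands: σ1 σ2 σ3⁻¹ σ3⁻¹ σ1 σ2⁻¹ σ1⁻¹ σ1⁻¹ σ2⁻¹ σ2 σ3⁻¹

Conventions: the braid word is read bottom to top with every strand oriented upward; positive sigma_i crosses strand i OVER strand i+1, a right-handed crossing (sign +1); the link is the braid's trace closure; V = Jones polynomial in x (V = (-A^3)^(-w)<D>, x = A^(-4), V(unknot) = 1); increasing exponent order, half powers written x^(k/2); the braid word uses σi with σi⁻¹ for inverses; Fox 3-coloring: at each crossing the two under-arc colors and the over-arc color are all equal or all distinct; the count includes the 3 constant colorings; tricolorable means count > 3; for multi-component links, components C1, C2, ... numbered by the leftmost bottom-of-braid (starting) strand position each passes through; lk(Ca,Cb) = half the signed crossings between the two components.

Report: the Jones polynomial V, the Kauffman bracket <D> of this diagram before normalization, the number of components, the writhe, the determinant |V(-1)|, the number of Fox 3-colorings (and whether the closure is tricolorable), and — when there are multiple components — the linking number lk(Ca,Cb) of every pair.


Jones polynomial: V(x) = -x^-4 + x^-3 + x^-1
<D> = -A^-5 - A^3 + A^7; writhe -3
components 1, writhe -3 (11 crossings)
3-colorings: 9 of 3^11, det 3 — tricolorable
note: det 3 = |V(-1)|; divisible by 3, so tricolorable


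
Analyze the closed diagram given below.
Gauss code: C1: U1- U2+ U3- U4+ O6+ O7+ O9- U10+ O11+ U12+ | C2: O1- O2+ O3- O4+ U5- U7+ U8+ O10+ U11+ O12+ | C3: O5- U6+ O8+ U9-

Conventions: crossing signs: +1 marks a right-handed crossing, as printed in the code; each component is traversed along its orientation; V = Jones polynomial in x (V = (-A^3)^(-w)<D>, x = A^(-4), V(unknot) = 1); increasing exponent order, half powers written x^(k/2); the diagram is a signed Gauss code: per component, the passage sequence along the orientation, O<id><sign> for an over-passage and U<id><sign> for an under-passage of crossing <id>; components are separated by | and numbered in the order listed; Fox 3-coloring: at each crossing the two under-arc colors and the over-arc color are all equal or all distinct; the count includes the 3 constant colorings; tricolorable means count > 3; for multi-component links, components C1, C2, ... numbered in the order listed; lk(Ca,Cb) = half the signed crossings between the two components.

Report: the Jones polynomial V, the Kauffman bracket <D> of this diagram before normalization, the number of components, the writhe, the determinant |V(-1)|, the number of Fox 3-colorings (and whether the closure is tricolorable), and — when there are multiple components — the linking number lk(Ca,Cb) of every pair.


V(x) = x + x^2 + x^3 + x^6
bracket: A^-12 + 1 + A^4 + A^8, w = +4
3 components, writhe +4, over 12 crossings
lk(C1,C2) = +2
linking number lk(C1,C3) = 0
lk(C2,C3): 0
det 0, colorings 9 of 3^12 — tricolorable
observation: det 0 = |V(-1)|; divisible by 3, so tricolorable


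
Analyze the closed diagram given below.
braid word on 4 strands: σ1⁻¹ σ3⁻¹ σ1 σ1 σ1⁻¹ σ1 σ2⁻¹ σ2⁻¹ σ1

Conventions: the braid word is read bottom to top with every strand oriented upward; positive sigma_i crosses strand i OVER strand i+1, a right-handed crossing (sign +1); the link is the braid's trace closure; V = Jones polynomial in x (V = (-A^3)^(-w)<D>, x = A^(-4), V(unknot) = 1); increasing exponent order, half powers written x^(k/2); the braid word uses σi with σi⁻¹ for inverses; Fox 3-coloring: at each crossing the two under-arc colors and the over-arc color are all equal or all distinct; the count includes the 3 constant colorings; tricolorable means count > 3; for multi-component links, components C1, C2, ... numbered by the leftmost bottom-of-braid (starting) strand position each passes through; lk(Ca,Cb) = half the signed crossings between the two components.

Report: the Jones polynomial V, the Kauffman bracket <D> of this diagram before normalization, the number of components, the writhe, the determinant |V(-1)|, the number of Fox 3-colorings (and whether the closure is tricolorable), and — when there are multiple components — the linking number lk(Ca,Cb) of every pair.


V(x) = x^-2 + 2 + x^2
bracket: -A^-11 - 2A^-3 - A^5, w = -1
3 components, writhe -1, over 9 crossings
lk(C1,C2) = +1
linking number lk(C1,C3) = -1
lk(C2,C3): 0
det 4, colorings 3 of 3^9 — not tricolorable
observation: palindromic: swapping x for 1/x fixes V


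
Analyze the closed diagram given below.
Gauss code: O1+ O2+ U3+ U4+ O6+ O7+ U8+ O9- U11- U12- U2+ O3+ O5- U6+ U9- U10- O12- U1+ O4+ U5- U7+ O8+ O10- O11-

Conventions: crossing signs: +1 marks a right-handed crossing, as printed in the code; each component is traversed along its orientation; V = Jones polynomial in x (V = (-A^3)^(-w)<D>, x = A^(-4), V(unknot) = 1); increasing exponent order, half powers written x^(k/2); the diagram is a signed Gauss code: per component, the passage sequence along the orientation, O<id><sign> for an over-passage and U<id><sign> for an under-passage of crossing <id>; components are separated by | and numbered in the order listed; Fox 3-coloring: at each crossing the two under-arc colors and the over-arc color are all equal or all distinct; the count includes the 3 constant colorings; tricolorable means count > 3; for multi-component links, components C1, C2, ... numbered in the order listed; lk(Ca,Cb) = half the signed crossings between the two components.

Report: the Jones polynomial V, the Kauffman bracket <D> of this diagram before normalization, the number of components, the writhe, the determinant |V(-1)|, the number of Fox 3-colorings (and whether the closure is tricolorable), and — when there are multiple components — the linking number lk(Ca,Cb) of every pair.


V = -x^-1 + 2 - x + 2x^2 - x^3 + x^4 - x^5
<D> = -A^-14 + A^-10 - A^-6 + 2A^-2 - A^2 + 2A^6 - A^10 (w = +2)
1 component over 12 crossings, w = +2
9 Fox colorings among 3^12, |V(-1)| = 9: tricolorable
why: w = +2 (over 12 crossings) is diagram-only; (-A^3)^(-2) removes it from V


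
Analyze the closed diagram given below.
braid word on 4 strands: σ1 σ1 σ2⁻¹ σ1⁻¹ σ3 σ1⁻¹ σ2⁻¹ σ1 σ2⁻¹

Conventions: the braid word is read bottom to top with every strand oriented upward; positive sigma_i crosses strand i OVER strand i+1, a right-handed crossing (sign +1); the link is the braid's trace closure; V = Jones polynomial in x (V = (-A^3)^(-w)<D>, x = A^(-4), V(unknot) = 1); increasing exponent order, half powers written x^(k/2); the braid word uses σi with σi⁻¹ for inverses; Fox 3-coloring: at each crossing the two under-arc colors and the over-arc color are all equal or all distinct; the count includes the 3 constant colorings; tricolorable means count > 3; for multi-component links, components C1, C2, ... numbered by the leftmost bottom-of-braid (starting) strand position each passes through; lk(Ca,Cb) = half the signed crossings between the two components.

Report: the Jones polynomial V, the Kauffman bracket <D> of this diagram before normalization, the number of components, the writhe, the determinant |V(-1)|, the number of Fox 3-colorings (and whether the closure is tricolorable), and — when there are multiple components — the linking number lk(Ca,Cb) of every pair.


V(x) = -x^-5 + x^-4 - x^-3 + 2x^-2 - x^-1 + 2 - x
bracket: A^-7 - 2A^-3 + A - 2A^5 + A^9 - A^13 + A^17, w = -1
1 component, writhe -1, over 9 crossings
det 9, colorings 9 of 3^9 — tricolorable
observation: |V(-1)| = 9: so tricolorable, since 3 divides 9
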